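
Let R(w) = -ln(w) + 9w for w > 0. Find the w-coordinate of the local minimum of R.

R'(w) = -1/w + 9 = 0 gives w = 1/9.
R''(w) = 1/w², which is positive for w > 0, so this is a local minimum.
R(1/9) = -1·ln(1/9) + 1 ≈ 3.1972.

1/9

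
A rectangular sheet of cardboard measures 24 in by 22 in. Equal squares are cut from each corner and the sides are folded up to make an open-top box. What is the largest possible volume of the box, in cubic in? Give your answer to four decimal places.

With cut size x, the volume is V(x) = x(24 − 2x)(22 − 2x) for 0 < x < 11.
V'(x) = 12x^2 − 184x + 528. Setting V'(x) = 0 gives x ≈ 3.8225 (the root in (0, 11)).
V''(x) = 24x − 184 is negative there, so this is the maximum; V ≈ 897.4314.

897.4314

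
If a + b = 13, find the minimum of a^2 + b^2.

169/2

With a + b = 13, a^2 + b^2 = a^2 + (13 − a)^2.
The derivative 2a − 2(13 − a) = 4a − 26 vanishes at a = 13/2; second derivative 4 > 0, a minimum.
The minimum is 2·(13/2)^2 = 169/2.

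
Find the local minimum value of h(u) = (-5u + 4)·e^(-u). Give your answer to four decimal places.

-0.8265

h'(u) = (-5)·e^(-u) + (-5u + 4)·(-1)·e^(-u) = (5u - 9)·e^(-u). Since e^(-u) > 0, the only critical point is u = 9/5.
h''(9/5) has the same sign as 5 > 0, so this is a local minimum.
h(9/5) = (-5)·e^(-9/5) ≈ -0.8265.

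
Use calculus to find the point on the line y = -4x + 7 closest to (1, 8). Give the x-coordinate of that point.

-3/17

Minimize D(x)^2 = (x - 1)^2 + (-4x - 1)^2.
d/dx[D^2] = 2(x - 1) + 2·(-4)·(-4x - 1) = 0 ⇒ x = -3/17.
Then y = 131/17 and the distance is √(25/17) ≈ 1.2127.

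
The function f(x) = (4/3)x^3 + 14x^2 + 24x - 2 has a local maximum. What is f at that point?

70

Critical points: f'(x) = 4x^2 + 28x + 24 vanishes at x = -6, -1.
Second-derivative test with f''(x) = 8x + 28: f''(-6) = -20 < 0 ⇒ local maximum; f''(-1) = 20 > 0 ⇒ local minimum.
Thus f has its local maximum at x = -6, with value 70.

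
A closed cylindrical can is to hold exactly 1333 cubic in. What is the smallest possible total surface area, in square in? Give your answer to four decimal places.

With radius r and height h, πr²h = 1333 so h = 1333/(πr²), and S(r) = 2πr² + 2πrh = 2πr² + 2·1333/r.
S'(r) = 4πr − 2·1333/r² = 0 ⇒ r³ = 1333/(2π), so r ≈ 5.9642 and h = 2r ≈ 11.9283.
S''(r) = 4π + 4·1333/r³ > 0, so this is the minimum; S ≈ 670.5039.

670.5039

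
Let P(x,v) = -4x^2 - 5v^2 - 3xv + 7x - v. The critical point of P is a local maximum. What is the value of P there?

∂P/∂x = -8x - 3v + 7 = 0 and ∂P/∂v = -3x - 10v - 1 = 0, so (x, v) = (73/71, -29/71).
The Hessian has P_{xx} = -8, P_{vv} = -10, P_{xv} = -3, giving D = 71 > 0 with P_{xx} < 0, so the point is a local maximum.
P(73/71, -29/71) = 270/71.

270/71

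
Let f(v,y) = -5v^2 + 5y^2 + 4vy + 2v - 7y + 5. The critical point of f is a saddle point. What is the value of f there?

411/116

∂f/∂v = -10v + 4y + 2 = 0 and ∂f/∂y = 4v + 10y - 7 = 0, so (v, y) = (12/29, 31/58).
The Hessian has f_{vv} = -10, f_{yy} = 10, f_{vy} = 4, giving D = -116 < 0, so the point is a saddle point.
f(12/29, 31/58) = 411/116.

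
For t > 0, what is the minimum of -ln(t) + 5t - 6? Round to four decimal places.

-3.3906

h'(t) = -1/t + 5 = 0 gives t = 1/5.
h''(t) = 1/t², which is positive for t > 0, so this is a local minimum.
h(1/5) = -1·ln(1/5) + 1 - 6 ≈ -3.3906.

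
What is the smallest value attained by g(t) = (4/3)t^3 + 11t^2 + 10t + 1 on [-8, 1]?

The derivative is 4t^2 + 22t + 10, which vanishes at t = -5 and t = -1/2.
Compare values at every candidate in [-8, 1]: g(-8) = -173/3; g(-5) = 178/3; g(-1/2) = -17/12; g(1) = 70/3.
So the minimum is g(-8) = -173/3.

-173/3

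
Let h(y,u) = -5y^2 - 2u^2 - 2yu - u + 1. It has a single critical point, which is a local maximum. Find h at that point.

∂h/∂y = -10y - 2u = 0 and ∂h/∂u = -2y - 4u - 1 = 0, so (y, u) = (1/18, -5/18).
The Hessian has h_{yy} = -10, h_{uu} = -4, h_{yu} = -2, giving D = 36 > 0 with h_{yy} < 0, so the point is a local maximum.
h(1/18, -5/18) = 41/36.

41/36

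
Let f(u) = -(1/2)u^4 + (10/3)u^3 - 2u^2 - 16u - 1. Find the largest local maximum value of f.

55/6

f'(u) = -2u^3 + 10u^2 - 4u - 16. Setting f'(u) = 0 gives u ∈ {-1, 2, 4}.
f''(u) = -6u^2 + 20u - 4. f''(-1) = -30 < 0 ⇒ local maximum; f''(2) = 12 > 0 ⇒ local minimum; f''(4) = -20 < 0 ⇒ local maximum.
Thus f has its largest local maximum at u = -1, with value 55/6.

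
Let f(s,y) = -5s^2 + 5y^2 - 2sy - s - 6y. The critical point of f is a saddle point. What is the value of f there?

-163/104

∂f/∂s = -10s - 2y - 1 = 0 and ∂f/∂y = -2s + 10y - 6 = 0, so (s, y) = (-11/52, 29/52).
The Hessian has f_{ss} = -10, f_{yy} = 10, f_{sy} = -2, giving D = -104 < 0, so the point is a saddle point.
f(-11/52, 29/52) = -163/104.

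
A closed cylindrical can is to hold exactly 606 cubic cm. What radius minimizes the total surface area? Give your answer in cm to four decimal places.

With radius r and height h, πr²h = 606 so h = 606/(πr²), and S(r) = 2πr² + 2πrh = 2πr² + 2·606/r.
S'(r) = 4πr − 2·606/r² = 0 ⇒ r³ = 606/(2π), so r ≈ 4.5860 and h = 2r ≈ 9.1719.
S''(r) = 4π + 4·606/r³ > 0, so this is the minimum; S ≈ 396.4268.

4.5860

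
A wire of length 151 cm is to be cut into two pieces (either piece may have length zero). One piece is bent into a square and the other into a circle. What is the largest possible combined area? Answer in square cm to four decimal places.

1814.4459

Let x be the length used for the square. Square side x/4; circle radius (151−x)/(2π).
A(x) = (x/4)² + π·((151−x)/(2π))² = x²/16 + (151−x)²/(4π) for 0 ≤ x ≤ 151. A'(x) = x/8 − (151−x)/(2π) = 0 gives x = 4·151/(π+4) ≈ 84.5750.
A'' > 0, so the interior critical point is a minimum; the maximum is at an endpoint. A(0) = 1814.4459 and A(151) = 1425.0625, so the largest area is 1814.4459.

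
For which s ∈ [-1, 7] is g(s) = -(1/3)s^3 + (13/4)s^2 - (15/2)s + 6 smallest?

7

Differentiating, g'(s) = -s^2 + (13/2)s - 15/2; which vanishes at s = 3/2 and s = 5.
Compare values at every candidate in [-1, 7]: g(-1) = 205/12, g(3/2) = 15/16, g(5) = 97/12, g(7) = -19/12.
The minimum over the interval is -19/12, attained at s = 7.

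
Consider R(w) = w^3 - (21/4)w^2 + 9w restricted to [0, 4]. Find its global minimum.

The derivative is 3w^2 - (21/2)w + 9, which vanishes at w = 3/2 and w = 2.
Compare values at every candidate in [0, 4]: R(0) = 0; R(3/2) = 81/16; R(2) = 5; R(4) = 16.
So the minimum is R(0) = 0.

0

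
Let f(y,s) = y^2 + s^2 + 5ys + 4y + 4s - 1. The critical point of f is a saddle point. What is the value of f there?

∂f/∂y = 2y + 5s + 4 = 0 and ∂f/∂s = 5y + 2s + 4 = 0, so (y, s) = (-4/7, -4/7).
The Hessian has f_{yy} = 2, f_{ss} = 2, f_{ys} = 5, giving D = -21 < 0, so the point is a saddle point.
f(-4/7, -4/7) = -23/7.

-23/7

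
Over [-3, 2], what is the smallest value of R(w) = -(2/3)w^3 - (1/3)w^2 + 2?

R'(w) = -2w^2 - (2/3)w, which vanishes at w = -1/3 and w = 0.
Candidates: R(-3) = 17,  R(-1/3) = 161/81,  R(0) = 2,  R(2) = -14/3.
The minimum over the interval is -14/3, attained at w = 2.

-14/3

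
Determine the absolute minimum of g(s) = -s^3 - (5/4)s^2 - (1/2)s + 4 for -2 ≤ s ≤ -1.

The derivative is -3s^2 - (5/2)s - 1/2, which has no zeros in [-2, -1].
Compare values at every candidate in [-2, -1]: g(-2) = 8, g(-1) = 17/4.
So the minimum is g(-1) = 17/4.

17/4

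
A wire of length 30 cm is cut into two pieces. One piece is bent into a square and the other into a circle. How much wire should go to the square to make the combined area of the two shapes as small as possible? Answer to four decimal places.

Let x be the length used for the square. Square side x/4; circle radius (30−x)/(2π).
A(x) = (x/4)² + π·((30−x)/(2π))² = x²/16 + (30−x)²/(4π) for 0 ≤ x ≤ 30. A'(x) = x/8 − (30−x)/(2π) = 0 gives x = 4·30/(π+4) ≈ 16.8030.
A'' = 1/8 + 1/(2π) > 0, so this gives the minimum combined area; x ≈ 16.8030 cm to the square.

16.8030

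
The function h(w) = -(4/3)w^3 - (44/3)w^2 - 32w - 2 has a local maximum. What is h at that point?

1438/81

h'(w) = -4w^2 - (88/3)w - 32 = 0 at w = -6, -4/3.
h''(w) = -8w - 88/3. h''(-6) = 56/3 > 0 ⇒ local minimum; h''(-4/3) = -56/3 < 0 ⇒ local maximum.
Thus h has its local maximum at w = -4/3, with value 1438/81.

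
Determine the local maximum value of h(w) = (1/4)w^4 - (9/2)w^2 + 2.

h'(w) = w^3 - 9w. Setting h'(w) = 0 gives w ∈ {-3, 0, 3}.
h''(w) = 3w^2 - 9. h''(-3) = 18 > 0 ⇒ local minimum; h''(0) = -9 < 0 ⇒ local maximum; h''(3) = 18 > 0 ⇒ local minimum.
Thus h has its local maximum at w = 0, with value 2.

2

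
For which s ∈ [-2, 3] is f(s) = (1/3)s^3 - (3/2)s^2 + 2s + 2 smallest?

-2

The derivative is s^2 - 3s + 2, which vanishes at s = 1 and s = 2.
Compare values at every candidate in [-2, 3]: f(-2) = -32/3,  f(1) = 17/6,  f(2) = 8/3,  f(3) = 7/2.
Hence the absolute minimum is -32/3 at s = -2.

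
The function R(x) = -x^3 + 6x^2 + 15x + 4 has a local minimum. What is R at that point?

Critical points: R'(x) = -3x^2 + 12x + 15 vanishes at x = -1, 5.
Second-derivative test with R''(x) = -6x + 12: R''(-1) = 18 > 0 ⇒ local minimum; R''(5) = -18 < 0 ⇒ local maximum.
The local minimum is R(-1) = -4.

-4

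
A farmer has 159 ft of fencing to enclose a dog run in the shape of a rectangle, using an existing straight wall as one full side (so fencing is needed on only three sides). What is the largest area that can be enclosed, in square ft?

Let the sides perpendicular to the wall have length x and the parallel side y, so 2x + y = 159 and the area is A = xy = x(159 − 2x).
A'(x) = 159 − 4x = 0 gives x = 159/4, and A''(x) = −4 < 0 confirms a maximum.
Then y = 159 − 2·159/4 = 159/2 and A = 25281/8.

25281/8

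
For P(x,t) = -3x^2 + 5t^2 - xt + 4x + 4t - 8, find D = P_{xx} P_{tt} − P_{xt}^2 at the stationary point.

∂P/∂x = -6x - t + 4 = 0 and ∂P/∂t = -x + 10t + 4 = 0, so (x, t) = (44/61, -20/61).
The Hessian has P_{xx} = -6, P_{tt} = 10, P_{xt} = -1, giving D = -61 < 0, so the point is a saddle point.
D = (-6)·(10) − (-1)^2 = -61.

-61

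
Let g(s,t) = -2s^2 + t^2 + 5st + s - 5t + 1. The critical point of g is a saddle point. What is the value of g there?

3/11

∂g/∂s = -4s + 5t + 1 = 0 and ∂g/∂t = 5s + 2t - 5 = 0, so (s, t) = (9/11, 5/11).
The Hessian has g_{ss} = -4, g_{tt} = 2, g_{st} = 5, giving D = -33 < 0, so the point is a saddle point.
g(9/11, 5/11) = 3/11.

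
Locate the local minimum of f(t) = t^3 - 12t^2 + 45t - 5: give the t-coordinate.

f'(t) = 3t^2 - 24t + 45 = 0 at t = 3, 5.
f''(t) = 6t - 24. f''(3) = -6 < 0 ⇒ local maximum; f''(5) = 6 > 0 ⇒ local minimum.
So the local minimum value is f(5) = 45.

5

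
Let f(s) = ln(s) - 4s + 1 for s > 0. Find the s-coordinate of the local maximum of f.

f'(s) = 1/s − 4 = 0 gives s = 1/4.
f''(s) = -1/s², which is negative for s > 0, so this is a local maximum.
f(1/4) = 1·ln(1/4) - 1 + 1 ≈ -1.3863.

1/4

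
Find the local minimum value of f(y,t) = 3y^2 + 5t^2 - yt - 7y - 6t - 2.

∂f/∂y = 6y - t - 7 = 0 and ∂f/∂t = -y + 10t - 6 = 0, so (y, t) = (76/59, 43/59).
The Hessian has f_{yy} = 6, f_{tt} = 10, f_{yt} = -1, giving D = 59 > 0 with f_{yy} > 0, so the point is a local minimum.
f(76/59, 43/59) = -513/59.

-513/59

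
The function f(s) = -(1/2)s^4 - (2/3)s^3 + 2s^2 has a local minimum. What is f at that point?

0

f'(s) = -2s^3 - 2s^2 + 4s. Setting f'(s) = 0 gives s ∈ {-2, 0, 1}.
Since f''(s) = -6s^2 - 4s + 4, we get f''(-2) = -12 < 0 ⇒ local maximum; f''(0) = 4 > 0 ⇒ local minimum; f''(1) = -6 < 0 ⇒ local maximum.
So the local minimum value is f(0) = 0.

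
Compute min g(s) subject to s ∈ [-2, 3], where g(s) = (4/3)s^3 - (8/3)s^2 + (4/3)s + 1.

-23

g'(s) = 4s^2 - (16/3)s + 4/3, which vanishes at s = 1/3 and s = 1.
Compare values at every candidate in [-2, 3]: g(-2) = -23; g(1/3) = 97/81; g(1) = 1; g(3) = 17.
Hence the absolute minimum is -23 at s = -2.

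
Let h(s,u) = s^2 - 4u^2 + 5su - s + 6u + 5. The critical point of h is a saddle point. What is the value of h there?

267/41

∂h/∂s = 2s + 5u - 1 = 0 and ∂h/∂u = 5s - 8u + 6 = 0, so (s, u) = (-22/41, 17/41).
The Hessian has h_{ss} = 2, h_{uu} = -8, h_{su} = 5, giving D = -41 < 0, so the point is a saddle point.
h(-22/41, 17/41) = 267/41.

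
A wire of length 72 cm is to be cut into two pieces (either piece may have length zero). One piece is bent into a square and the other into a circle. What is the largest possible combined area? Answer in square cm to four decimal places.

412.5296

Let x be the length used for the square. Square side x/4; circle radius (72−x)/(2π).
A(x) = (x/4)² + π·((72−x)/(2π))² = x²/16 + (72−x)²/(4π) for 0 ≤ x ≤ 72. A'(x) = x/8 − (72−x)/(2π) = 0 gives x = 4·72/(π+4) ≈ 40.3271.
A'' > 0, so the interior critical point is a minimum; the maximum is at an endpoint. A(0) = 412.5296 and A(72) = 324.0000, so the largest area is 412.5296.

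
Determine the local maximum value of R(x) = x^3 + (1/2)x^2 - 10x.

14

R'(x) = 3x^2 + x - 10. Setting R'(x) = 0 gives x ∈ {-2, 5/3}.
Second-derivative test with R''(x) = 6x + 1: R''(-2) = -11 < 0 ⇒ local maximum; R''(5/3) = 11 > 0 ⇒ local minimum.
So the local maximum value is R(-2) = 14.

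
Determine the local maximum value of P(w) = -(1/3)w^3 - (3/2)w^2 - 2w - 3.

-13/6

P'(w) = -w^2 - 3w - 2 = 0 at w = -2, -1.
P''(w) = -2w - 3. P''(-2) = 1 > 0 ⇒ local minimum; P''(-1) = -1 < 0 ⇒ local maximum.
Thus P has its local maximum at w = -1, with value -13/6.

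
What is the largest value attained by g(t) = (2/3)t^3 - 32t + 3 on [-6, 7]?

265/3

g'(t) = 2t^2 - 32, which vanishes at t = -4 and t = 4.
Candidates: g(-6) = 51, g(-4) = 265/3, g(4) = -247/3, g(7) = 23/3.
The maximum over the interval is 265/3, attained at t = -4.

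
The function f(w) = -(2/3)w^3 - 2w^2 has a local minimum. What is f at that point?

f'(w) = -2w^2 - 4w = 0 at w = -2, 0.
Since f''(w) = -4w - 4, we get f''(-2) = 4 > 0 ⇒ local minimum; f''(0) = -4 < 0 ⇒ local maximum.
Thus f has its local minimum at w = -2, with value -8/3.

-8/3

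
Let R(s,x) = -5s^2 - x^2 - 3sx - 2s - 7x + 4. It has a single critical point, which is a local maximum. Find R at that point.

251/11

∂R/∂s = -10s - 3x - 2 = 0 and ∂R/∂x = -3s - 2x - 7 = 0, so (s, x) = (17/11, -64/11).
The Hessian has R_{ss} = -10, R_{xx} = -2, R_{sx} = -3, giving D = 11 > 0 with R_{ss} < 0, so the point is a local maximum.
R(17/11, -64/11) = 251/11.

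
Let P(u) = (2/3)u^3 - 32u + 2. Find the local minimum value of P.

-250/3

P'(u) = 2u^2 - 32. Setting P'(u) = 0 gives u ∈ {-4, 4}.
Second-derivative test with P''(u) = 4u: P''(-4) = -16 < 0 ⇒ local maximum; P''(4) = 16 > 0 ⇒ local minimum.
Thus P has its local minimum at u = 4, with value -250/3.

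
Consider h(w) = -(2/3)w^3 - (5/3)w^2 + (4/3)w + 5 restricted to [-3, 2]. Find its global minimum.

-13/3

Differentiating, h'(w) = -2w^2 - (10/3)w + 4/3; which vanishes at w = -2 and w = 1/3.
Compare values at every candidate in [-3, 2]: h(-3) = 4, h(-2) = 1, h(1/3) = 424/81, h(2) = -13/3.
The minimum over the interval is -13/3, attained at w = 2.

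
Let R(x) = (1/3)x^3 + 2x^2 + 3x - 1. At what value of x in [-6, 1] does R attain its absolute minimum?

-6

The derivative is x^2 + 4x + 3, which vanishes at x = -3 and x = -1.
Evaluating at the critical points and endpoints: R(-6) = -19; R(-3) = -1; R(-1) = -7/3; R(1) = 13/3.
The minimum over the interval is -19, attained at x = -6.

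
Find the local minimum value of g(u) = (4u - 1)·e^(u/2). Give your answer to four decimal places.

-3.3349

By the product rule, g'(u) = (2u + 7/2)·e^(u/2). Since e^(u/2) > 0, the only critical point is u = -7/4.
g''(-7/4) has the same sign as 2 > 0, so this is a local minimum.
g(-7/4) = (-8)·e^(-7/8) ≈ -3.3349.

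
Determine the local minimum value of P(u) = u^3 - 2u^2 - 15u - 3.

-39

Critical points: P'(u) = 3u^2 - 4u - 15 vanishes at u = -5/3, 3.
P''(u) = 6u - 4. P''(-5/3) = -14 < 0 ⇒ local maximum; P''(3) = 14 > 0 ⇒ local minimum.
The local minimum is P(3) = -39.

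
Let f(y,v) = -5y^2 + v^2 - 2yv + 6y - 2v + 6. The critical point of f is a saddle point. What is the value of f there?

∂f/∂y = -10y - 2v + 6 = 0 and ∂f/∂v = -2y + 2v - 2 = 0, so (y, v) = (1/3, 4/3).
The Hessian has f_{yy} = -10, f_{vv} = 2, f_{yv} = -2, giving D = -24 < 0, so the point is a saddle point.
f(1/3, 4/3) = 17/3.

17/3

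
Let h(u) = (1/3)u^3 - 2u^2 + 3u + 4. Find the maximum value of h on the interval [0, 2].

16/3

h'(u) = u^2 - 4u + 3, whose only zero in [0, 2] is u = 1.
Candidates: h(0) = 4,  h(1) = 16/3,  h(2) = 14/3.
The maximum over the interval is 16/3, attained at u = 1.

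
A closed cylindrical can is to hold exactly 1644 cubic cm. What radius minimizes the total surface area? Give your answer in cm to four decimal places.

With radius r and height h, πr²h = 1644 so h = 1644/(πr²), and S(r) = 2πr² + 2πrh = 2πr² + 2·1644/r.
S'(r) = 4πr − 2·1644/r² = 0 ⇒ r³ = 1644/(2π), so r ≈ 6.3960 and h = 2r ≈ 12.7920.
S''(r) = 4π + 4·1644/r³ > 0, so this is the minimum; S ≈ 771.1090.

6.3960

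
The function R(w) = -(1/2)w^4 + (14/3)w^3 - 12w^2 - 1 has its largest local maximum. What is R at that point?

Critical points: R'(w) = -2w^3 + 14w^2 - 24w vanishes at w = 0, 3, 4.
R''(w) = -6w^2 + 28w - 24. R''(0) = -24 < 0 ⇒ local maximum; R''(3) = 6 > 0 ⇒ local minimum; R''(4) = -8 < 0 ⇒ local maximum.
The largest local maximum is R(0) = -1.

-1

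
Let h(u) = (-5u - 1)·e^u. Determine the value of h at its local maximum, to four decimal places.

1.5060

Differentiating with the product rule gives h'(u) = (-5u - 6)·e^u. Since e^u > 0, the only critical point is u = -6/5.
h''(-6/5) has the same sign as -5 < 0, so this is a local maximum.
h(-6/5) = (5)·e^(-6/5) ≈ 1.5060.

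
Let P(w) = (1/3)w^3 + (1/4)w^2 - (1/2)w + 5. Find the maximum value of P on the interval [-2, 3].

P'(w) = w^2 + (1/2)w - 1/2, which vanishes at w = -1 and w = 1/2.
Evaluating at the critical points and endpoints: P(-2) = 13/3,  P(-1) = 65/12,  P(1/2) = 233/48,  P(3) = 59/4.
Hence the absolute maximum is 59/4 at w = 3.

59/4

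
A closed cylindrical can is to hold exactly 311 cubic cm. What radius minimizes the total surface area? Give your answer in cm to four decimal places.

With radius r and height h, πr²h = 311 so h = 311/(πr²), and S(r) = 2πr² + 2πrh = 2πr² + 2·311/r.
S'(r) = 4πr − 2·311/r² = 0 ⇒ r³ = 311/(2π), so r ≈ 3.6716 and h = 2r ≈ 7.3433.
S''(r) = 4π + 4·311/r³ > 0, so this is the minimum; S ≈ 254.1098.

3.6716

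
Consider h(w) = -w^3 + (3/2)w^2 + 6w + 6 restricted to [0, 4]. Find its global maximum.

16

The derivative is -3w^2 + 3w + 6, whose only zero in [0, 4] is w = 2.
Compare values at every candidate in [0, 4]: h(0) = 6,  h(2) = 16,  h(4) = -10.
The maximum over the interval is 16, attained at w = 2.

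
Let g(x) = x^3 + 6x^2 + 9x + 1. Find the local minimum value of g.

g'(x) = 3x^2 + 12x + 9. Setting g'(x) = 0 gives x ∈ {-3, -1}.
g''(x) = 6x + 12. g''(-3) = -6 < 0 ⇒ local maximum; g''(-1) = 6 > 0 ⇒ local minimum.
Thus g has its local minimum at x = -1, with value -3.

-3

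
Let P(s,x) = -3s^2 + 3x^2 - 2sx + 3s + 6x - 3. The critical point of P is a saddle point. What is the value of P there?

-33/8

∂P/∂s = -6s - 2x + 3 = 0 and ∂P/∂x = -2s + 6x + 6 = 0, so (s, x) = (3/4, -3/4).
The Hessian has P_{ss} = -6, P_{xx} = 6, P_{sx} = -2, giving D = -40 < 0, so the point is a saddle point.
P(3/4, -3/4) = -33/8.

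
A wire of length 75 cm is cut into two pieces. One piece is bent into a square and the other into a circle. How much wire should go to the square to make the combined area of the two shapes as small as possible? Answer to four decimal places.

Let x be the length used for the square. Square side x/4; circle radius (75−x)/(2π).
A(x) = (x/4)² + π·((75−x)/(2π))² = x²/16 + (75−x)²/(4π) for 0 ≤ x ≤ 75. A'(x) = x/8 − (75−x)/(2π) = 0 gives x = 4·75/(π+4) ≈ 42.0074.
A'' = 1/8 + 1/(2π) > 0, so this gives the minimum combined area; x ≈ 42.0074 cm to the square.

42.0074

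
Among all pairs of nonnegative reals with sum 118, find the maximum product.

3481

With x + y = 118, the product is P(x) = x(118 − x).
P'(x) = 118 − 2x = 0 gives x = 59; P'' = −2 < 0, so this is the maximum.
P = 59·59 = 3481.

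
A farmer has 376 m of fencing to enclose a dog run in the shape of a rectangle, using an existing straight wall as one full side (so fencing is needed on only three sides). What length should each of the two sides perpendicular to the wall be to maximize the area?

94

Let the sides perpendicular to the wall have length x and the parallel side y, so 2x + y = 376 and the area is A = xy = x(376 − 2x).
A'(x) = 376 − 4x = 0 gives x = 94, and A''(x) = −4 < 0 confirms a maximum.
Then y = 376 − 2·94 = 188 and A = 17672.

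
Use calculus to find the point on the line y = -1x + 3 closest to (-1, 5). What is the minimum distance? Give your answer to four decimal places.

0.7071

Minimize D(x)^2 = (x + 1)^2 + (-x - 2)^2.
d/dx[D^2] = 2(x + 1) + 2·(-1)·(-x - 2) = 0 ⇒ x = -3/2.
Then y = 9/2 and the distance is √(1/2) ≈ 0.7071.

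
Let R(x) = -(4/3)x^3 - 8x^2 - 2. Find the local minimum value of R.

-134/3

R'(x) = -4x^2 - 16x = 0 at x = -4, 0.
R''(x) = -8x - 16. R''(-4) = 16 > 0 ⇒ local minimum; R''(0) = -16 < 0 ⇒ local maximum.
Thus R has its local minimum at x = -4, with value -134/3.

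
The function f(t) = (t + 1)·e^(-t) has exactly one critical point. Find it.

0

By the product rule, f'(t) = (-t)·e^(-t). Since e^(-t) > 0, the only critical point is t = 0.
f''(0) has the same sign as -1 < 0, so this is a local maximum.
f(0) = (1)·e^(0) ≈ 1.0000.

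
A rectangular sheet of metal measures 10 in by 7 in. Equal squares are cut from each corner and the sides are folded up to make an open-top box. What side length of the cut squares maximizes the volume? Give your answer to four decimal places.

With cut size x, the volume is V(x) = x(10 − 2x)(7 − 2x) for 0 < x < 3.5.
V'(x) = 12x^2 − 68x + 70. Setting V'(x) = 0 gives x ≈ 1.3520 (the root in (0, 3.5)).
V''(x) = 24x − 68 is negative there, so this is the maximum; V ≈ 42.3766.

1.3520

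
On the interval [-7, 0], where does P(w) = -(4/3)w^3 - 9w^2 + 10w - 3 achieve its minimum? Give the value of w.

-5

P'(w) = -4w^2 - 18w + 10, whose only zero in [-7, 0] is w = -5.
Candidates: P(-7) = -170/3; P(-5) = -334/3; P(0) = -3.
The minimum over the interval is -334/3, attained at w = -5.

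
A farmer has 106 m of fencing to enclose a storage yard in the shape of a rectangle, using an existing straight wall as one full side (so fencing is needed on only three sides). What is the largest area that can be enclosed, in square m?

Let the sides perpendicular to the wall have length x and the parallel side y, so 2x + y = 106 and the area is A = xy = x(106 − 2x).
A'(x) = 106 − 4x = 0 gives x = 53/2, and A''(x) = −4 < 0 confirms a maximum.
Then y = 106 − 2·53/2 = 53 and A = 2809/2.

2809/2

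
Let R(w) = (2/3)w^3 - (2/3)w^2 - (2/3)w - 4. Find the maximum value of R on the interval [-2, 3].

6

R'(w) = 2w^2 - (4/3)w - 2/3, which vanishes at w = -1/3 and w = 1.
Candidates: R(-2) = -32/3; R(-1/3) = -314/81; R(1) = -14/3; R(3) = 6.
Hence the absolute maximum is 6 at w = 3.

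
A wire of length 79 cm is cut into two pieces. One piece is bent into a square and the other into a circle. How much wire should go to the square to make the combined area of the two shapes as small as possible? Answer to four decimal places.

Let x be the length used for the square. Square side x/4; circle radius (79−x)/(2π).
A(x) = (x/4)² + π·((79−x)/(2π))² = x²/16 + (79−x)²/(4π) for 0 ≤ x ≤ 79. A'(x) = x/8 − (79−x)/(2π) = 0 gives x = 4·79/(π+4) ≈ 44.2478.
A'' = 1/8 + 1/(2π) > 0, so this gives the minimum combined area; x ≈ 44.2478 cm to the square.

44.2478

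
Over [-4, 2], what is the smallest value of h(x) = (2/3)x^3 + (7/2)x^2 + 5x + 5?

The derivative is 2x^2 + 7x + 5, which vanishes at x = -5/2 and x = -1.
Evaluating at the critical points and endpoints: h(-4) = -5/3; h(-5/2) = 95/24; h(-1) = 17/6; h(2) = 103/3.
Hence the absolute minimum is -5/3 at x = -4.

-5/3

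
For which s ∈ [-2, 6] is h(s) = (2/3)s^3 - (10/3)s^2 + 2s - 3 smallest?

-2

h'(s) = 2s^2 - (20/3)s + 2, which vanishes at s = 1/3 and s = 3.
Candidates: h(-2) = -77/3,  h(1/3) = -217/81,  h(3) = -9,  h(6) = 33.
The minimum over the interval is -77/3, attained at s = -2.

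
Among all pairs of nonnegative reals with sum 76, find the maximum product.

1444

With x + y = 76, the product is P(x) = x(76 − x).
P'(x) = 76 − 2x = 0 gives x = 38; P'' = −2 < 0, so this is the maximum.
P = 38·38 = 1444.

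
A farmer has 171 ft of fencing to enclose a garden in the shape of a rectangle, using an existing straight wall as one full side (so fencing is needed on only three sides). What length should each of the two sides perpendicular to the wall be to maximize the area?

Let the sides perpendicular to the wall have length x and the parallel side y, so 2x + y = 171 and the area is A = xy = x(171 − 2x).
A'(x) = 171 − 4x = 0 gives x = 171/4, and A''(x) = −4 < 0 confirms a maximum.
Then y = 171 − 2·171/4 = 171/2 and A = 29241/8.

171/4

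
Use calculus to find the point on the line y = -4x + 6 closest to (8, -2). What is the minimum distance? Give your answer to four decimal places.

5.8209

Minimize D(x)^2 = (x - 8)^2 + (-4x + 8)^2.
d/dx[D^2] = 2(x - 8) + 2·(-4)·(-4x + 8) = 0 ⇒ x = 40/17.
Then y = -58/17 and the distance is √(576/17) ≈ 5.8209.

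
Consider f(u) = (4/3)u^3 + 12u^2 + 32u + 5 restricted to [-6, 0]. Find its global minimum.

-43

f'(u) = 4u^2 + 24u + 32, which vanishes at u = -4 and u = -2.
Evaluating at the critical points and endpoints: f(-6) = -43; f(-4) = -49/3; f(-2) = -65/3; f(0) = 5.
Hence the absolute minimum is -43 at u = -6.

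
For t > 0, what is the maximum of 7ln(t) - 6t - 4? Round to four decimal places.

-9.9209

R'(t) = 7/t − 6 = 0 gives t = 7/6.
R''(t) = -7/t², which is negative for t > 0, so this is a local maximum.
R(7/6) = 7·ln(7/6) - 7 - 4 ≈ -9.9209.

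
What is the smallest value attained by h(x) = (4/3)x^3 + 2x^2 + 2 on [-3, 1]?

-16

Differentiating, h'(x) = 4x^2 + 4x; which vanishes at x = -1 and x = 0.
Candidates: h(-3) = -16; h(-1) = 8/3; h(0) = 2; h(1) = 16/3.
So the minimum is h(-3) = -16.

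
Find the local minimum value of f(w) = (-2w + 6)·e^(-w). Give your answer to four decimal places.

-0.0366

By the product rule, f'(w) = (2w - 8)·e^(-w). Since e^(-w) > 0, the only critical point is w = 4.
f''(4) has the same sign as 2 > 0, so this is a local minimum.
f(4) = (-2)·e^(-4) ≈ -0.0366.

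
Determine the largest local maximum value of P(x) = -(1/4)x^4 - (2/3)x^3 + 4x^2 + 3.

137/3

P'(x) = -x^3 - 2x^2 + 8x = 0 at x = -4, 0, 2.
P''(x) = -3x^2 - 4x + 8. P''(-4) = -24 < 0 ⇒ local maximum; P''(0) = 8 > 0 ⇒ local minimum; P''(2) = -12 < 0 ⇒ local maximum.
The largest local maximum is P(-4) = 137/3.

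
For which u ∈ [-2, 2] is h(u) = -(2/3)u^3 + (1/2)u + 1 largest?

The derivative is -2u^2 + 1/2, which vanishes at u = -1/2 and u = 1/2.
Compare values at every candidate in [-2, 2]: h(-2) = 16/3,  h(-1/2) = 5/6,  h(1/2) = 7/6,  h(2) = -10/3.
So the maximum is h(-2) = 16/3.

-2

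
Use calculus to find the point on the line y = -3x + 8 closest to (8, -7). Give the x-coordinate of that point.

53/10

Minimize D(x)^2 = (x - 8)^2 + (-3x + 15)^2.
d/dx[D^2] = 2(x - 8) + 2·(-3)·(-3x + 15) = 0 ⇒ x = 53/10.
Then y = -79/10 and the distance is √(81/10) ≈ 2.8460.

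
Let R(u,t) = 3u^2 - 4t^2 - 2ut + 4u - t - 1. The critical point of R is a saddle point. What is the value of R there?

-121/52

∂R/∂u = 6u - 2t + 4 = 0 and ∂R/∂t = -2u - 8t - 1 = 0, so (u, t) = (-17/26, 1/26).
The Hessian has R_{uu} = 6, R_{tt} = -8, R_{ut} = -2, giving D = -52 < 0, so the point is a saddle point.
R(-17/26, 1/26) = -121/52.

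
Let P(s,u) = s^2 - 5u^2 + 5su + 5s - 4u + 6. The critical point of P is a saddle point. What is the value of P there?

29/5

∂P/∂s = 2s + 5u + 5 = 0 and ∂P/∂u = 5s - 10u - 4 = 0, so (s, u) = (-2/3, -11/15).
The Hessian has P_{ss} = 2, P_{uu} = -10, P_{su} = 5, giving D = -45 < 0, so the point is a saddle point.
P(-2/3, -11/15) = 29/5.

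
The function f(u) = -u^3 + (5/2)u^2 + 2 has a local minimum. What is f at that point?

2

f'(u) = -3u^2 + 5u. Setting f'(u) = 0 gives u ∈ {0, 5/3}.
Second-derivative test with f''(u) = -6u + 5: f''(0) = 5 > 0 ⇒ local minimum; f''(5/3) = -5 < 0 ⇒ local maximum.
So the local minimum value is f(0) = 2.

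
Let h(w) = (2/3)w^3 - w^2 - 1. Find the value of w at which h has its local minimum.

h'(w) = 2w^2 - 2w. Setting h'(w) = 0 gives w ∈ {0, 1}.
Second-derivative test with h''(w) = 4w - 2: h''(0) = -2 < 0 ⇒ local maximum; h''(1) = 2 > 0 ⇒ local minimum.
So the local minimum value is h(1) = -4/3.

1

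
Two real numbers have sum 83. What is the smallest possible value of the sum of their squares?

With a + b = 83, a^2 + b^2 = a^2 + (83 − a)^2.
The derivative 2a − 2(83 − a) = 4a − 166 vanishes at a = 83/2; second derivative 4 > 0, a minimum.
The minimum is 2·(83/2)^2 = 6889/2.

6889/2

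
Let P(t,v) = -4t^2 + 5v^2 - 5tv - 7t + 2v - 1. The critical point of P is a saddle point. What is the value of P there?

∂P/∂t = -8t - 5v - 7 = 0 and ∂P/∂v = -5t + 10v + 2 = 0, so (t, v) = (-4/7, -17/35).
The Hessian has P_{tt} = -8, P_{vv} = 10, P_{tv} = -5, giving D = -105 < 0, so the point is a saddle point.
P(-4/7, -17/35) = 18/35.

18/35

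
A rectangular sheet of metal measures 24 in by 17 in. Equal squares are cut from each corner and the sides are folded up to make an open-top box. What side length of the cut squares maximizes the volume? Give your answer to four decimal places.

3.2704

With cut size x, the volume is V(x) = x(24 − 2x)(17 − 2x) for 0 < x < 8.5.
V'(x) = 12x^2 − 164x + 408. Setting V'(x) = 0 gives x ≈ 3.2704 (the root in (0, 8.5)).
V''(x) = 24x − 164 is negative there, so this is the maximum; V ≈ 597.2053.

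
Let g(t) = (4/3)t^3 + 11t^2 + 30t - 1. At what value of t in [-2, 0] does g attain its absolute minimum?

-2

Differentiating, g'(t) = 4t^2 + 22t + 30; which has no zeros in [-2, 0].
Candidates: g(-2) = -83/3, g(0) = -1.
The minimum over the interval is -83/3, attained at t = -2.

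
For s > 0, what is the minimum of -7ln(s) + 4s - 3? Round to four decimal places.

0.0827

R'(s) = -7/s + 4 = 0 gives s = 7/4.
R''(s) = 7/s², which is positive for s > 0, so this is a local minimum.
R(7/4) = -7·ln(7/4) + 7 - 3 ≈ 0.0827.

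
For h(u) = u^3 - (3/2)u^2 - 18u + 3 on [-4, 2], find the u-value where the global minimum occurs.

The derivative is 3u^2 - 3u - 18, whose only zero in [-4, 2] is u = -2.
Candidates: h(-4) = -13, h(-2) = 25, h(2) = -31.
The minimum over the interval is -31, attained at u = 2.

2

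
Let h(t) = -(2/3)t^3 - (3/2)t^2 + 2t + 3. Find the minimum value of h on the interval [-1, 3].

-45/2

Differentiating, h'(t) = -2t^2 - 3t + 2; whose only zero in [-1, 3] is t = 1/2.
Evaluating at the critical points and endpoints: h(-1) = 1/6; h(1/2) = 85/24; h(3) = -45/2.
The minimum over the interval is -45/2, attained at t = 3.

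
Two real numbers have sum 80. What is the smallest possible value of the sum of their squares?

With a + b = 80, a^2 + b^2 = a^2 + (80 − a)^2.
The derivative 2a − 2(80 − a) = 4a − 160 vanishes at a = 40; second derivative 4 > 0, a minimum.
The minimum is 2·(40)^2 = 3200.

3200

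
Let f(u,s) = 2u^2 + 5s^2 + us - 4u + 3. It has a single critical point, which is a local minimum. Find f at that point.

∂f/∂u = 4u + s - 4 = 0 and ∂f/∂s = u + 10s = 0, so (u, s) = (40/39, -4/39).
The Hessian has f_{uu} = 4, f_{ss} = 10, f_{us} = 1, giving D = 39 > 0 with f_{uu} > 0, so the point is a local minimum.
f(40/39, -4/39) = 37/39.

37/39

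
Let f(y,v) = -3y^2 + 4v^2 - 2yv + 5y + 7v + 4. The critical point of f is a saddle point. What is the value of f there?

∂f/∂y = -6y - 2v + 5 = 0 and ∂f/∂v = -2y + 8v + 7 = 0, so (y, v) = (27/26, -8/13).
The Hessian has f_{yy} = -6, f_{vv} = 8, f_{yv} = -2, giving D = -52 < 0, so the point is a saddle point.
f(27/26, -8/13) = 231/52.

231/52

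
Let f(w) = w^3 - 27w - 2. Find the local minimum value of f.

-56

Critical points: f'(w) = 3w^2 - 27 vanishes at w = -3, 3.
f''(w) = 6w. f''(-3) = -18 < 0 ⇒ local maximum; f''(3) = 18 > 0 ⇒ local minimum.
The local minimum is f(3) = -56.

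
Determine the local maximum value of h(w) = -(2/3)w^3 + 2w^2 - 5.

-7/3

h'(w) = -2w^2 + 4w. Setting h'(w) = 0 gives w ∈ {0, 2}.
Since h''(w) = -4w + 4, we get h''(0) = 4 > 0 ⇒ local minimum; h''(2) = -4 < 0 ⇒ local maximum.
So the local maximum value is h(2) = -7/3.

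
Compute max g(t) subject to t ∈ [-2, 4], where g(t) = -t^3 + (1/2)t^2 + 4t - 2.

The derivative is -3t^2 + t + 4, which vanishes at t = -1 and t = 4/3.
Evaluating at the critical points and endpoints: g(-2) = 0; g(-1) = -9/2; g(4/3) = 50/27; g(4) = -42.
The maximum over the interval is 50/27, attained at t = 4/3.

50/27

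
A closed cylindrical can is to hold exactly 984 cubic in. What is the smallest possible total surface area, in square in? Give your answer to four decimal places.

547.6603

With radius r and height h, πr²h = 984 so h = 984/(πr²), and S(r) = 2πr² + 2πrh = 2πr² + 2·984/r.
S'(r) = 4πr − 2·984/r² = 0 ⇒ r³ = 984/(2π), so r ≈ 5.3902 and h = 2r ≈ 10.7804.
S''(r) = 4π + 4·984/r³ > 0, so this is the minimum; S ≈ 547.6603.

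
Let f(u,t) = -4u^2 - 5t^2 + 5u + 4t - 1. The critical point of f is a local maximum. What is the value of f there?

109/80

∂f/∂u = -8u + 5 = 0 and ∂f/∂t = -10t + 4 = 0, so (u, t) = (5/8, 2/5).
The Hessian has f_{uu} = -8, f_{tt} = -10, f_{ut} = 0, giving D = 80 > 0 with f_{uu} < 0, so the point is a local maximum.
f(5/8, 2/5) = 109/80.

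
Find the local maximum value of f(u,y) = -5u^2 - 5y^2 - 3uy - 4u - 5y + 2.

∂f/∂u = -10u - 3y - 4 = 0 and ∂f/∂y = -3u - 10y - 5 = 0, so (u, y) = (-25/91, -38/91).
The Hessian has f_{uu} = -10, f_{yy} = -10, f_{uy} = -3, giving D = 91 > 0 with f_{uu} < 0, so the point is a local maximum.
f(-25/91, -38/91) = 327/91.

327/91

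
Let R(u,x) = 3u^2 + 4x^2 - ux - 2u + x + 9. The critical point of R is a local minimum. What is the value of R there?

406/47

∂R/∂u = 6u - x - 2 = 0 and ∂R/∂x = -u + 8x + 1 = 0, so (u, x) = (15/47, -4/47).
The Hessian has R_{uu} = 6, R_{xx} = 8, R_{ux} = -1, giving D = 47 > 0 with R_{uu} > 0, so the point is a local minimum.
R(15/47, -4/47) = 406/47.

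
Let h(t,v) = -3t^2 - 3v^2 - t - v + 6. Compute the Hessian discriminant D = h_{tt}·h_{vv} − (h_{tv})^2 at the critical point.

∂h/∂t = -6t - 1 = 0 and ∂h/∂v = -6v - 1 = 0, so (t, v) = (-1/6, -1/6).
The Hessian has h_{tt} = -6, h_{vv} = -6, h_{tv} = 0, giving D = 36 > 0 with h_{tt} < 0, so the point is a local maximum.
D = (-6)·(-6) − (0)^2 = 36.

36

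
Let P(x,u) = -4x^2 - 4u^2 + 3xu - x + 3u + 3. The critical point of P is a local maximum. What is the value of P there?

∂P/∂x = -8x + 3u - 1 = 0 and ∂P/∂u = 3x - 8u + 3 = 0, so (x, u) = (1/55, 21/55).
The Hessian has P_{xx} = -8, P_{uu} = -8, P_{xu} = 3, giving D = 55 > 0 with P_{xx} < 0, so the point is a local maximum.
P(1/55, 21/55) = 196/55.

196/55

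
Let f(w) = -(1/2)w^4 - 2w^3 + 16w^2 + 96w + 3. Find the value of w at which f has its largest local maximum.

f'(w) = -2w^3 - 6w^2 + 32w + 96 = 0 at w = -4, -3, 4.
Second-derivative test with f''(w) = -6w^2 - 12w + 32: f''(-4) = -16 < 0 ⇒ local maximum; f''(-3) = 14 > 0 ⇒ local minimum; f''(4) = -112 < 0 ⇒ local maximum.
Thus f has its largest local maximum at w = 4, with value 387.

4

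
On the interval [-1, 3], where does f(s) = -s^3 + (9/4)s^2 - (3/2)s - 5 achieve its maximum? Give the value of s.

-1

The derivative is -3s^2 + (9/2)s - 3/2, which vanishes at s = 1/2 and s = 1.
Evaluating at the critical points and endpoints: f(-1) = -1/4, f(1/2) = -85/16, f(1) = -21/4, f(3) = -65/4.
Hence the absolute maximum is -1/4 at s = -1.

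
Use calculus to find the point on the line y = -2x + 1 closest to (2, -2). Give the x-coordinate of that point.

Minimize D(x)^2 = (x - 2)^2 + (-2x + 3)^2.
d/dx[D^2] = 2(x - 2) + 2·(-2)·(-2x + 3) = 0 ⇒ x = 8/5.
Then y = -11/5 and the distance is √(1/5) ≈ 0.4472.

8/5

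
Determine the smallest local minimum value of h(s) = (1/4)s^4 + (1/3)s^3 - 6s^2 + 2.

Critical points: h'(s) = s^3 + s^2 - 12s vanishes at s = -4, 0, 3.
Since h''(s) = 3s^2 + 2s - 12, we get h''(-4) = 28 > 0 ⇒ local minimum; h''(0) = -12 < 0 ⇒ local maximum; h''(3) = 21 > 0 ⇒ local minimum.
So the smallest local minimum value is h(-4) = -154/3.

-154/3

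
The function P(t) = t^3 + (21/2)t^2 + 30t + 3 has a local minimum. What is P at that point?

P'(t) = 3t^2 + 21t + 30. Setting P'(t) = 0 gives t ∈ {-5, -2}.
Since P''(t) = 6t + 21, we get P''(-5) = -9 < 0 ⇒ local maximum; P''(-2) = 9 > 0 ⇒ local minimum.
The local minimum is P(-2) = -23.

-23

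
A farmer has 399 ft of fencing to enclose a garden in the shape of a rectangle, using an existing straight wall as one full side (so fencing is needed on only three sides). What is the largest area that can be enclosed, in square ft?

Let the sides perpendicular to the wall have length x and the parallel side y, so 2x + y = 399 and the area is A = xy = x(399 − 2x).
A'(x) = 399 − 4x = 0 gives x = 399/4, and A''(x) = −4 < 0 confirms a maximum.
Then y = 399 − 2·399/4 = 399/2 and A = 159201/8.

159201/8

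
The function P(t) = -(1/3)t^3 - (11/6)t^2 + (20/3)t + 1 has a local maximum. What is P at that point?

P'(t) = -t^2 - (11/3)t + 20/3 = 0 at t = -5, 4/3.
Since P''(t) = -2t - 11/3, we get P''(-5) = 19/3 > 0 ⇒ local minimum; P''(4/3) = -19/3 < 0 ⇒ local maximum.
So the local maximum value is P(4/3) = 473/81.

473/81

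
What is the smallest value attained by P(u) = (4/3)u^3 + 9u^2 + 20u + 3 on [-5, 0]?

-116/3

Differentiating, P'(u) = 4u^2 + 18u + 20; which vanishes at u = -5/2 and u = -2.
Evaluating at the critical points and endpoints: P(-5) = -116/3,  P(-5/2) = -139/12,  P(-2) = -35/3,  P(0) = 3.
The minimum over the interval is -116/3, attained at u = -5.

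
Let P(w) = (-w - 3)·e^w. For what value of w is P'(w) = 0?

P'(w) = (-1)·e^w + (-w - 3)·1·e^w = (-w - 4)·e^w. Since e^w > 0, the only critical point is w = -4.
P''(-4) has the same sign as -1 < 0, so this is a local maximum.
P(-4) = (1)·e^(-4) ≈ 0.0183.

-4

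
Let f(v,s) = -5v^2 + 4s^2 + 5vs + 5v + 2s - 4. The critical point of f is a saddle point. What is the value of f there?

-26/7

∂f/∂v = -10v + 5s + 5 = 0 and ∂f/∂s = 5v + 8s + 2 = 0, so (v, s) = (2/7, -3/7).
The Hessian has f_{vv} = -10, f_{ss} = 8, f_{vs} = 5, giving D = -105 < 0, so the point is a saddle point.
f(2/7, -3/7) = -26/7.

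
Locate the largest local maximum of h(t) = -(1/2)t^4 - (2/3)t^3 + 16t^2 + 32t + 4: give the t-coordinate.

4

Critical points: h'(t) = -2t^3 - 2t^2 + 32t + 32 vanishes at t = -4, -1, 4.
h''(t) = -6t^2 - 4t + 32. h''(-4) = -48 < 0 ⇒ local maximum; h''(-1) = 30 > 0 ⇒ local minimum; h''(4) = -80 < 0 ⇒ local maximum.
So the largest local maximum value is h(4) = 652/3.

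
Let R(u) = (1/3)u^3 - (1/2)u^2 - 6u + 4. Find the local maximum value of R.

34/3

Critical points: R'(u) = u^2 - u - 6 vanishes at u = -2, 3.
R''(u) = 2u - 1. R''(-2) = -5 < 0 ⇒ local maximum; R''(3) = 5 > 0 ⇒ local minimum.
Thus R has its local maximum at u = -2, with value 34/3.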